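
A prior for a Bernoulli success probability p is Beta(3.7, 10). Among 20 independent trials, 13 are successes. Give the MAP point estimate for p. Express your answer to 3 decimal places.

p̂_MAP = 0.495

Prior: Beta(3.7, 10).
Data: 13 successes in 20 trials. The binomial likelihood contributes p^13(1−p)^7, so the posterior is Beta(3.7+13, 10+7) = Beta(16.7, 17).
For Beta(a, b) with a, b > 1 the mode is (a−1)/(a+b−2) = 15.7/31.7 ≈ 0.495.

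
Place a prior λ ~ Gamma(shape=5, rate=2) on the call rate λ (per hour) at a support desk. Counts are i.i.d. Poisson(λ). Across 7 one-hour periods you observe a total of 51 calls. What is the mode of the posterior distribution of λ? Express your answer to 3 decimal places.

λ̂_MAP = 6.111

Σxᵢ = 51, n = 7.
Posterior ∝ λ^4e^(−2λ) · λ^51e^(−7λ) = λ^55e^(−9λ), i.e. Gamma(shape=56, rate=9).
The mode of a Gamma(a, b) with a ≥ 1 (shape–rate) is (a−1)/b = 55/9 ≈ 6.111.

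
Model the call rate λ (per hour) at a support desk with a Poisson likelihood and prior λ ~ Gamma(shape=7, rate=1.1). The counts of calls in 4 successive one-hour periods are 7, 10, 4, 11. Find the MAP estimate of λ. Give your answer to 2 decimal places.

Σxᵢ = 7+10+4+11 = 32, with n = 4.
Posterior ∝ λ^6e^(−1.1λ) · λ^32e^(−4λ) = λ^38e^(−5.1λ), i.e. Gamma(shape=39, rate=5.1).
The mode of a Gamma(a, b) with a ≥ 1 (shape–rate) is (a−1)/b = 38/5.1 ≈ 7.45.

λ̂_MAP = 7.45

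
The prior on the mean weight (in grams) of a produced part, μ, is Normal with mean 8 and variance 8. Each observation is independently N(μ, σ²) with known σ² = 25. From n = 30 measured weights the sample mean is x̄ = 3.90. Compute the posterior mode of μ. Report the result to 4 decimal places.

n = 30, x̄ = 3.90.
For a Normal prior and Normal likelihood with known variance, the posterior is Normal; its mode equals its mean, the precision-weighted average.
Prior precision 1/σ₀² = 1/8 = 0.125; data precision n/σ² = 30/25 = 1.2.
μ̂ = (0.125·8 + 1.2·3.9) / (0.125 + 1.2) = 5.68/1.325 = 1136/265 ≈ 4.2868.

μ̂_MAP = 4.2868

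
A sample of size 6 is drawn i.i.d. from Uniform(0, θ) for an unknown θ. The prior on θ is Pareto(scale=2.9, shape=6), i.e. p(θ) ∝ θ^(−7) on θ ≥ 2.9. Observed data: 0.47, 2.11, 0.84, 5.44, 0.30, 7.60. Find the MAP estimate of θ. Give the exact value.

The Uniform(0, θ) likelihood is θ^(−n) for θ ≥ max(xᵢ), zero otherwise. Here max(xᵢ) = 7.60.
Posterior ∝ θ^(−7) · θ^(−6) = θ^(−13) on θ ≥ max(2.9, 7.60) = 7.60.
This density is strictly decreasing in θ, so the posterior mode lies at the lower boundary of the support.

θ̂_MAP = 7.60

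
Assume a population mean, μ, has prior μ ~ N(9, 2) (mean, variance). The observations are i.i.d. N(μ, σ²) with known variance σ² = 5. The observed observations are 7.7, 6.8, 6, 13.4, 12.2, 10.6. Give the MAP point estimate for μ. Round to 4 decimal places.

μ̂_MAP = 9.3176

n = 6; x̄ = (7.7 + 6.8 + 6 + 13.4 + 12.2 + 10.6)/6 = 56.7/6 = 9.45.
For a Normal prior and Normal likelihood with known variance, the posterior is Normal; its mode equals its mean, the precision-weighted average.
Prior precision 1/σ₀² = 1/2 = 0.5; data precision n/σ² = 6/5 = 1.2.
μ̂ = (0.5·9 + 1.2·9.45) / (0.5 + 1.2) = 15.84/1.7 = 792/85 ≈ 9.3176.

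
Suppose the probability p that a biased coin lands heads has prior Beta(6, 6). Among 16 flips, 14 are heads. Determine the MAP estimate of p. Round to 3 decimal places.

p̂_MAP = 0.731

Prior: Beta(6, 6).
Data: 14 successes in 16 trials. The binomial likelihood contributes p^14(1−p)^2, so the posterior is Beta(6+14, 6+2) = Beta(20, 8).
For Beta(a, b) with a, b > 1 the mode is (a−1)/(a+b−2) = 19/26 ≈ 0.731.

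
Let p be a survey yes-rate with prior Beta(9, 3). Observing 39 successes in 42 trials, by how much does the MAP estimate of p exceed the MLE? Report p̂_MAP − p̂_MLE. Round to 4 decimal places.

MAP − MLE = -0.0247

Posterior is Beta(48, 6); MAP = (48−1)/(54−2) = 47/52 ≈ 0.90385.
MLE ignores the prior: p̂_MLE = k/n = 39/42 ≈ 0.92857.
Difference = 47/52 − 39/42 = -9/364 ≈ -0.0247.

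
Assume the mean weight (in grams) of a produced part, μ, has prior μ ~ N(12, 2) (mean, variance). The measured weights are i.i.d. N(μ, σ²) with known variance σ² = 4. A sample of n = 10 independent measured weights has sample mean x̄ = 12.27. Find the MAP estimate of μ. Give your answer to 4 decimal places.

n = 10, x̄ = 12.27.
For a Normal prior and Normal likelihood with known variance, the posterior is Normal; its mode equals its mean, the precision-weighted average.
Prior precision 1/σ₀² = 1/2 = 0.5; data precision n/σ² = 10/4 = 2.5.
μ̂ = (0.5·12 + 2.5·12.27) / (0.5 + 2.5) = 36.675/3 = 12.2250.

μ̂_MAP = 12.2250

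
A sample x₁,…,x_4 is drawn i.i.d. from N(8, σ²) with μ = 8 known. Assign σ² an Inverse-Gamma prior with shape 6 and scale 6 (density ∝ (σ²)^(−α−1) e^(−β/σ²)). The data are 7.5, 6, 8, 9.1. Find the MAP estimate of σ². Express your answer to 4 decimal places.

Sum of squared deviations about the known mean: SS = (7.5−8)² + (6−8)² + (8−8)² + (9.1−8)² = 5.46.
The Normal likelihood contributes (σ²)^(−n/2) exp(−SS/(2σ²)), so the posterior is Inverse-Gamma(α + n/2, β + SS/2) = Inverse-Gamma(8, 8.73).
The mode of Inverse-Gamma(a, b) is b/(a+1) = 8.73/9 ≈ 0.9700.

σ̂²_MAP = 0.9700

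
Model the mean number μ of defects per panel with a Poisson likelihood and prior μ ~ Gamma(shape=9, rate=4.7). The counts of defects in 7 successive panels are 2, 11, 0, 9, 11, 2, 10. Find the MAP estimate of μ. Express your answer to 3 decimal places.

μ̂_MAP = 4.530

Σxᵢ = 2+11+0+9+11+2+10 = 45, with n = 7.
Posterior ∝ μ^8e^(−4.7μ) · μ^45e^(−7μ) = μ^53e^(−11.7μ), i.e. Gamma(shape=54, rate=11.7).
The mode of a Gamma(a, b) with a ≥ 1 (shape–rate) is (a−1)/b = 53/11.7 ≈ 4.530.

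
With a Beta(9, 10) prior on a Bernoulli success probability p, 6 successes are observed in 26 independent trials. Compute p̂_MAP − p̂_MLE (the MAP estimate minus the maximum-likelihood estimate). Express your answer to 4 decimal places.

MAP − MLE = 0.0948

Posterior is Beta(15, 30); MAP = (15−1)/(45−2) = 14/43 ≈ 0.32558.
MLE ignores the prior: p̂_MLE = k/n = 6/26 ≈ 0.23077.
Difference = 14/43 − 6/26 = 53/559 ≈ 0.0948.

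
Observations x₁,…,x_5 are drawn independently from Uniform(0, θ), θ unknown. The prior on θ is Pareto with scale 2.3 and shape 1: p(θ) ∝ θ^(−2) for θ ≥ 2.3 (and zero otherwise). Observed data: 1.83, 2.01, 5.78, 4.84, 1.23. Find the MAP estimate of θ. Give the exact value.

θ̂_MAP = 5.78

The Uniform(0, θ) likelihood is θ^(−n) for θ ≥ max(xᵢ), zero otherwise. Here max(xᵢ) = 5.78.
Posterior ∝ θ^(−2) · θ^(−5) = θ^(−7) on θ ≥ max(2.3, 5.78) = 5.78.
This density is strictly decreasing in θ, so the posterior mode lies at the lower boundary of the support.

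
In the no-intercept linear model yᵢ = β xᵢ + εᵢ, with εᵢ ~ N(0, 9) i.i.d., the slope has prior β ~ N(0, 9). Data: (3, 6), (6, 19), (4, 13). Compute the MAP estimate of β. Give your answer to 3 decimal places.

log p(β | y) = −Σ(yᵢ − βxᵢ)²/(2·9) − β²/(2·9) + const.
Setting the derivative to zero: Σxᵢ(yᵢ − βxᵢ)/9 − β/9 = 0, so β = Σxᵢyᵢ / (Σxᵢ² + σ²/τ²).
Σxᵢyᵢ = 3·6 + 6·19 + 4·13 = 184; Σxᵢ² = 61; σ²/τ² = 1.
β̂_MAP = 184 / (61 + 1) = 184/62 ≈ 2.968.

β̂_MAP = 2.968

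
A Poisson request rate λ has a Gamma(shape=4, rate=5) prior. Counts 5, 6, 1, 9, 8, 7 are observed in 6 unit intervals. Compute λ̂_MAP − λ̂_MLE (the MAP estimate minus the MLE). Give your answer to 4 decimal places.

MAP − MLE = -2.4545

Σxᵢ = 36. Posterior is Gamma(40, 11); MAP = (40−1)/11 = 39/11 ≈ 3.54545.
MLE = x̄ = 36/6 ≈ 6.00000.
Difference = 39/11 − 36/6 = -27/11 ≈ -2.4545.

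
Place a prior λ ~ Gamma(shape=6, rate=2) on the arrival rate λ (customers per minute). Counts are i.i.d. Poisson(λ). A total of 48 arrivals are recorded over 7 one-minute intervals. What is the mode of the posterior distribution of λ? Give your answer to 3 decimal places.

λ̂_MAP = 5.889

Σxᵢ = 48, n = 7.
Posterior ∝ λ^5e^(−2λ) · λ^48e^(−7λ) = λ^53e^(−9λ), i.e. Gamma(shape=54, rate=9).
The mode of a Gamma(a, b) with a ≥ 1 (shape–rate) is (a−1)/b = 53/9 ≈ 5.889.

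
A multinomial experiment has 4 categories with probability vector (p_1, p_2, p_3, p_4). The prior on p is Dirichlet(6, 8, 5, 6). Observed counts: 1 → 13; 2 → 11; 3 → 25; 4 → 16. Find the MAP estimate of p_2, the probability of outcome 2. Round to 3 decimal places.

MAP estimate: 0.209

The posterior is Dirichlet(αᵢ + nᵢ) = Dirichlet(19, 19, 30, 22).
For a Dirichlet(a₁,…,a_K) with all aᵢ > 1, the mode has j-th component (aⱼ − 1)/(Σaᵢ − K).
Here Σaᵢ = 90 and K = 4, so p_2 = (19 − 1)/(90 − 4) = 18/86 ≈ 0.209.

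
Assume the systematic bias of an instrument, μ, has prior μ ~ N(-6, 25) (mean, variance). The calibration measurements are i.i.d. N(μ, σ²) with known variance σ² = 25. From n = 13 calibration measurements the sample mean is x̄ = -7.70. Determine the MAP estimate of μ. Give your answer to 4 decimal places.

n = 13, x̄ = -7.70.
For a Normal prior and Normal likelihood with known variance, the posterior is Normal; its mode equals its mean, the precision-weighted average.
Prior precision 1/σ₀² = 1/25 = 0.04; data precision n/σ² = 13/25 = 0.52.
μ̂ = (0.04·(-6) + 0.52·(-7.7)) / (0.04 + 0.52) = (-4.244)/0.56 = -1061/140 ≈ -7.5786.

μ̂_MAP = -7.5786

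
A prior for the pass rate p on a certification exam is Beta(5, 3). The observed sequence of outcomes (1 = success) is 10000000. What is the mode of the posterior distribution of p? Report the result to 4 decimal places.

Prior: Beta(5, 3).
Data: 1 success in 8 trials (from the sequence). The binomial likelihood contributes p(1−p)^7, so the posterior is Beta(5+1, 3+7) = Beta(6, 10).
For Beta(a, b) with a, b > 1 the mode is (a−1)/(a+b−2) = 5/14 ≈ 0.3571.

p̂_MAP = 0.3571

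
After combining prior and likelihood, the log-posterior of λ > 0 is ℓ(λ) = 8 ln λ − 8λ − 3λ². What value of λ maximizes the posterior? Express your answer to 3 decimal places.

λ̂_MAP = 0.667

ℓ'(λ) = 8/λ − 8 − 6λ. Setting this to zero and multiplying by λ: 6λ² + 8λ − 8 = 0.
λ = (−8 + √(8² + 4·6·8)) / (2·6) = (−8 + √256) / 12 = (−8 + 16)/12 = 2/3.
ℓ''(λ) = −8/λ² − 6 < 0, confirming a maximum.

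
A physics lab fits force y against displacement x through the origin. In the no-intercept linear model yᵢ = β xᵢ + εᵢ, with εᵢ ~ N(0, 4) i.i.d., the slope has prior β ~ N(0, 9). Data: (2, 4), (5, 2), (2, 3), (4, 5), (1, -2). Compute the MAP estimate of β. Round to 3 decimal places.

log p(β | y) = −Σ(yᵢ − βxᵢ)²/(2·4) − β²/(2·9) + const.
Setting the derivative to zero: Σxᵢ(yᵢ − βxᵢ)/4 − β/9 = 0, so β = Σxᵢyᵢ / (Σxᵢ² + σ²/τ²).
Σxᵢyᵢ = 2·4 + 5·2 + 2·3 + 4·5 + 1·(-2) = 42; Σxᵢ² = 50; σ²/τ² = 4/9.
β̂_MAP = 42 / (50 + 4/9) = 42/(454/9) = 189/227 ≈ 0.833.

β̂_MAP = 0.833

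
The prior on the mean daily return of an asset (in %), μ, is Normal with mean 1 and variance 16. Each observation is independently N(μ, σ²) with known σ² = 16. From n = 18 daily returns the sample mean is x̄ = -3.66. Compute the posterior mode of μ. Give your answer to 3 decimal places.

μ̂_MAP = -3.415

n = 18, x̄ = -3.66.
For a Normal prior and Normal likelihood with known variance, the posterior is Normal; its mode equals its mean, the precision-weighted average.
Prior precision 1/σ₀² = 1/16 = 0.0625; data precision n/σ² = 18/16 = 1.125.
μ̂ = (0.0625·1 + 1.125·(-3.66)) / (0.0625 + 1.125) = (-4.055)/1.1875 = -1622/475 ≈ -3.415.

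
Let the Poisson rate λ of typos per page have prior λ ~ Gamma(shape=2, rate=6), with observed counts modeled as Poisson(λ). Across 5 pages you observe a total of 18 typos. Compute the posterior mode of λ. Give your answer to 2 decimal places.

Σxᵢ = 18, n = 5.
Posterior ∝ λe^(−6λ) · λ^18e^(−5λ) = λ^19e^(−11λ), i.e. Gamma(shape=20, rate=11).
The mode of a Gamma(a, b) with a ≥ 1 (shape–rate) is (a−1)/b = 19/11 ≈ 1.73.

λ̂_MAP = 1.73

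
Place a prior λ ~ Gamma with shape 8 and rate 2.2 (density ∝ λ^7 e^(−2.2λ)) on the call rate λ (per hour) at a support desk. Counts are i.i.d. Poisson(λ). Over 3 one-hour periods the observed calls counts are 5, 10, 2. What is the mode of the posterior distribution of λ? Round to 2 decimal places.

Σxᵢ = 5+10+2 = 17, with n = 3.
Posterior ∝ λ^7e^(−2.2λ) · λ^17e^(−3λ) = λ^24e^(−5.2λ), i.e. Gamma(shape=25, rate=5.2).
The mode of a Gamma(a, b) with a ≥ 1 (shape–rate) is (a−1)/b = 24/5.2 ≈ 4.62.

λ̂_MAP = 4.62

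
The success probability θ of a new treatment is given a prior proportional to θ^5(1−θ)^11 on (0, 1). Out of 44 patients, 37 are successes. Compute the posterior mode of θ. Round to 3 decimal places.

The prior density ∝ θ^5(1−θ)^11 is the kernel of Beta(6, 12).
Data: 37 successes in 44 trials. The binomial likelihood contributes θ^37(1−θ)^7, so the posterior is Beta(6+37, 12+7) = Beta(43, 19).
For Beta(a, b) with a, b > 1 the mode is (a−1)/(a+b−2) = 42/60 ≈ 0.700.

θ̂_MAP = 0.700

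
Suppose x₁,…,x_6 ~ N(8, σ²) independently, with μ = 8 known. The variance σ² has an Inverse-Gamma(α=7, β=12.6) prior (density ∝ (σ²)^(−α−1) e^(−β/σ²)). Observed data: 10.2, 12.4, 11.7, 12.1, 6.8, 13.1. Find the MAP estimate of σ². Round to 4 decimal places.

σ̂²_MAP = 4.8795

Sum of squared deviations about the known mean: SS = (10.2−8)² + (12.4−8)² + (11.7−8)² + (12.1−8)² + (6.8−8)² + (13.1−8)² = 82.15.
The Normal likelihood contributes (σ²)^(−n/2) exp(−SS/(2σ²)), so the posterior is Inverse-Gamma(α + n/2, β + SS/2) = Inverse-Gamma(10, 53.675).
The mode of Inverse-Gamma(a, b) is b/(a+1) = 53.675/11 ≈ 4.8795.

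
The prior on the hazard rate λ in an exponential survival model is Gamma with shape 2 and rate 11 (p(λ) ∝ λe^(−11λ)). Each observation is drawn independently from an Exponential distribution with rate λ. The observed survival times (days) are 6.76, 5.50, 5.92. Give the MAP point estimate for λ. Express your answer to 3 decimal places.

The Exponential(rate=λ) likelihood is ∝ λ^n e^(−λΣtᵢ). Here n = 3 and Σtᵢ = 6.76 + 5.50 + 5.92 = 18.18.
Posterior ∝ λe^(−11λ) · λ^3e^(−18.18λ) = λ^4e^(−29.18λ), i.e. Gamma(5, 29.18).
Mode = (a−1)/b = 4/29.18 ≈ 0.137.

λ̂_MAP = 0.137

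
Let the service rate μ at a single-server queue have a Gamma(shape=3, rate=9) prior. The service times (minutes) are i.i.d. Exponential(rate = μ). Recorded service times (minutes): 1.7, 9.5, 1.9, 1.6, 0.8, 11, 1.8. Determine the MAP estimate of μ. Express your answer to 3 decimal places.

The Exponential(rate=μ) likelihood is ∝ μ^n e^(−μΣtᵢ). Here n = 7 and Σtᵢ = 1.7 + 9.5 + 1.9 + 1.6 + 0.8 + 11 + 1.8 = 28.3.
Posterior ∝ μ^2e^(−9μ) · μ^7e^(−28.3μ) = μ^9e^(−37.3μ), i.e. Gamma(10, 37.3).
Mode = (a−1)/b = 9/37.3 ≈ 0.241.

μ̂_MAP = 0.241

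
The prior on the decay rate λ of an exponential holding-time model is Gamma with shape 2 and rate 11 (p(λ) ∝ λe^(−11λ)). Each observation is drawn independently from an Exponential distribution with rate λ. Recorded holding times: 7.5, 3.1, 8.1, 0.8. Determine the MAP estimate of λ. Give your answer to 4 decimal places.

The Exponential(rate=λ) likelihood is ∝ λ^n e^(−λΣtᵢ). Here n = 4 and Σtᵢ = 7.5 + 3.1 + 8.1 + 0.8 = 19.5.
Posterior ∝ λe^(−11λ) · λ^4e^(−19.5λ) = λ^5e^(−30.5λ), i.e. Gamma(6, 30.5).
Mode = (a−1)/b = 5/30.5 ≈ 0.1639.

λ̂_MAP = 0.1639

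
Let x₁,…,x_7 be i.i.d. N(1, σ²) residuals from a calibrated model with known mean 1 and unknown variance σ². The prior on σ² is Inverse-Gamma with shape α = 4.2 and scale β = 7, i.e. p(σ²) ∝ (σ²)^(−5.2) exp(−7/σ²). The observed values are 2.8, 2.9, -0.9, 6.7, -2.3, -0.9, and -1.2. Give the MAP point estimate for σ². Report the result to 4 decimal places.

Sum of squared deviations about the known mean: SS = (2.8−1)² + (2.9−1)² + (-0.9−1)² + (6.7−1)² + (-2.3−1)² + (-0.9−1)² + (-1.2−1)² = 62.29.
The Normal likelihood contributes (σ²)^(−n/2) exp(−SS/(2σ²)), so the posterior is Inverse-Gamma(α + n/2, β + SS/2) = Inverse-Gamma(7.7, 38.145).
The mode of Inverse-Gamma(a, b) is b/(a+1) = 38.145/8.7 ≈ 4.3845.

σ̂²_MAP = 4.3845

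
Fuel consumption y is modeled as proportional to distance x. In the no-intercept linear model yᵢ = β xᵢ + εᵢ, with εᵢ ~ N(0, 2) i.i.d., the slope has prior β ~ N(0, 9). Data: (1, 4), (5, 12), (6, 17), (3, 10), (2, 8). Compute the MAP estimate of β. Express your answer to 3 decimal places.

log p(β | y) = −Σ(yᵢ − βxᵢ)²/(2·2) − β²/(2·9) + const.
Setting the derivative to zero: Σxᵢ(yᵢ − βxᵢ)/2 − β/9 = 0, so β = Σxᵢyᵢ / (Σxᵢ² + σ²/τ²).
Σxᵢyᵢ = 1·4 + 5·12 + 6·17 + 3·10 + 2·8 = 212; Σxᵢ² = 75; σ²/τ² = 2/9.
β̂_MAP = 212 / (75 + 2/9) = 212/(677/9) = 1908/677 ≈ 2.818.

β̂_MAP = 2.818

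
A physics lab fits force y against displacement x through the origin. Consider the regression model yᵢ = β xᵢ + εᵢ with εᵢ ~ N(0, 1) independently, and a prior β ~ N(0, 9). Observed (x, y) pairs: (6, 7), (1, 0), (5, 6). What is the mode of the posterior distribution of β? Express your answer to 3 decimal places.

log p(β | y) = −Σ(yᵢ − βxᵢ)²/(2·1) − β²/(2·9) + const.
Setting the derivative to zero: Σxᵢ(yᵢ − βxᵢ)/1 − β/9 = 0, so β = Σxᵢyᵢ / (Σxᵢ² + σ²/τ²).
Σxᵢyᵢ = 6·7 + 1·0 + 5·6 = 72; Σxᵢ² = 62; σ²/τ² = 1/9.
β̂_MAP = 72 / (62 + 1/9) = 72/(559/9) = 648/559 ≈ 1.159.

β̂_MAP = 1.159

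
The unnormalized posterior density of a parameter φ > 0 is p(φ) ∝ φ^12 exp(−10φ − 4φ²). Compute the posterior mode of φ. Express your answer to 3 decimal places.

ℓ'(φ) = 12/φ − 10 − 8φ. Setting this to zero and multiplying by φ: 8φ² + 10φ − 12 = 0.
φ = (−10 + √(10² + 4·8·12)) / (2·8) = (−10 + √484) / 16 = (−10 + 22)/16 = 3/4.
ℓ''(φ) = −12/φ² − 8 < 0, confirming a maximum.

φ̂_MAP = 0.750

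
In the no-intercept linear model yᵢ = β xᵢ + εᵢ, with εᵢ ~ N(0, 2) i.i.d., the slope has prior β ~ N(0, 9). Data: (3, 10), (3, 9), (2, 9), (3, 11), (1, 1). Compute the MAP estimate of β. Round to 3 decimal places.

log p(β | y) = −Σ(yᵢ − βxᵢ)²/(2·2) − β²/(2·9) + const.
Setting the derivative to zero: Σxᵢ(yᵢ − βxᵢ)/2 − β/9 = 0, so β = Σxᵢyᵢ / (Σxᵢ² + σ²/τ²).
Σxᵢyᵢ = 3·10 + 3·9 + 2·9 + 3·11 + 1·1 = 109; Σxᵢ² = 32; σ²/τ² = 2/9.
β̂_MAP = 109 / (32 + 2/9) = 109/(290/9) = 981/290 ≈ 3.383.

β̂_MAP = 3.383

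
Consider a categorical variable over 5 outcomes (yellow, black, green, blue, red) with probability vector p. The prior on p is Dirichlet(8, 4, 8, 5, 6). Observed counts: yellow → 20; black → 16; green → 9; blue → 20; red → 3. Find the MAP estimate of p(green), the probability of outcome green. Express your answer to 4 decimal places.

MAP estimate of p(green) = 0.1702

The posterior is Dirichlet(αᵢ + nᵢ) = Dirichlet(28, 20, 17, 25, 9).
For a Dirichlet(a₁,…,a_K) with all aᵢ > 1, the mode has j-th component (aⱼ − 1)/(Σaᵢ − K).
Here Σaᵢ = 99 and K = 5, so p(green) = (17 − 1)/(99 − 5) = 16/94 ≈ 0.1702.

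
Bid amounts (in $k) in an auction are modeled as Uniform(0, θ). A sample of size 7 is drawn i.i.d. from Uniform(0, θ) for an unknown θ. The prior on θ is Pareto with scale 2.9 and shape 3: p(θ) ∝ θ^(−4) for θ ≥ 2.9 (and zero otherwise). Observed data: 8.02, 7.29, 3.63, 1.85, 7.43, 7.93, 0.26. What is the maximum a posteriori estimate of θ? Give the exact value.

θ̂_MAP = 8.02

The Uniform(0, θ) likelihood is θ^(−n) for θ ≥ max(xᵢ), zero otherwise. Here max(xᵢ) = 8.02.
Posterior ∝ θ^(−4) · θ^(−7) = θ^(−11) on θ ≥ max(2.9, 8.02) = 8.02.
This density is strictly decreasing in θ, so the posterior mode lies at the lower boundary of the support.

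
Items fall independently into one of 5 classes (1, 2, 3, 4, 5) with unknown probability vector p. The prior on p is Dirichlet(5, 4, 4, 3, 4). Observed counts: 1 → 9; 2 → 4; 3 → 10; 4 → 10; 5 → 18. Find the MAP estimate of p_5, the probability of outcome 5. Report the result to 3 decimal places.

MAP estimate: 0.318

The posterior is Dirichlet(αᵢ + nᵢ) = Dirichlet(14, 8, 14, 13, 22).
For a Dirichlet(a₁,…,a_K) with all aᵢ > 1, the mode has j-th component (aⱼ − 1)/(Σaᵢ − K).
Here Σaᵢ = 71 and K = 5, so p_5 = (22 − 1)/(71 − 5) = 21/66 ≈ 0.318.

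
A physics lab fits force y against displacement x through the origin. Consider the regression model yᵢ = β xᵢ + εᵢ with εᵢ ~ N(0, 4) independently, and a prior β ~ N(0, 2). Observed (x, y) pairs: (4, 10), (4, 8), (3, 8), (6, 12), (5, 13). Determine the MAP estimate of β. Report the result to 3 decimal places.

log p(β | y) = −Σ(yᵢ − βxᵢ)²/(2·4) − β²/(2·2) + const.
Setting the derivative to zero: Σxᵢ(yᵢ − βxᵢ)/4 − β/2 = 0, so β = Σxᵢyᵢ / (Σxᵢ² + σ²/τ²).
Σxᵢyᵢ = 4·10 + 4·8 + 3·8 + 6·12 + 5·13 = 233; Σxᵢ² = 102; σ²/τ² = 2.
β̂_MAP = 233 / (102 + 2) = 233/104 ≈ 2.240.

β̂_MAP = 2.240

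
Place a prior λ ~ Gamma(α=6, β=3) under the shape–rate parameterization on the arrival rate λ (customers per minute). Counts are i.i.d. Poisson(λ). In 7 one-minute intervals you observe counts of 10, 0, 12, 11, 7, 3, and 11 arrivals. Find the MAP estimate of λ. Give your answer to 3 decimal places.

λ̂_MAP = 5.900

Σxᵢ = 10+0+12+11+7+3+11 = 54, with n = 7.
Posterior ∝ λ^5e^(−3λ) · λ^54e^(−7λ) = λ^59e^(−10λ), i.e. Gamma(shape=60, rate=10).
The mode of a Gamma(a, b) with a ≥ 1 (shape–rate) is (a−1)/b = 59/10 ≈ 5.900.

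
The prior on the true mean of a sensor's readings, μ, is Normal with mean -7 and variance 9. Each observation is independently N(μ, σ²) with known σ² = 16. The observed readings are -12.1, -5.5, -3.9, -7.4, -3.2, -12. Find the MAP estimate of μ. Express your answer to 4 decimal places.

n = 6; x̄ = ((-12.1) + (-5.5) + (-3.9) + (-7.4) + (-3.2) + (-12))/6 = -44.1/6 = -7.35.
For a Normal prior and Normal likelihood with known variance, the posterior is Normal; its mode equals its mean, the precision-weighted average.
Prior precision 1/σ₀² = 1/9; data precision n/σ² = 6/16 = 0.375.
μ̂ = ((1/9)·(-7) + 0.375·(-7.35)) / (1/9 + 0.375) = (-5089/1440)/(35/72) = -7.2700.

μ̂_MAP = -7.2700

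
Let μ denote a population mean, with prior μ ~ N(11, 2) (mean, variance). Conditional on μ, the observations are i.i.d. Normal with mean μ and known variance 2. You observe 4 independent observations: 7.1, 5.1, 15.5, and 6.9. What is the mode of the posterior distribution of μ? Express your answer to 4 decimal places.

n = 4; x̄ = (7.1 + 5.1 + 15.5 + 6.9)/4 = 34.6/4 = 8.65.
For a Normal prior and Normal likelihood with known variance, the posterior is Normal; its mode equals its mean, the precision-weighted average.
Prior precision 1/σ₀² = 1/2 = 0.5; data precision n/σ² = 4/2 = 2.
μ̂ = (0.5·11 + 2·8.65) / (0.5 + 2) = 22.8/2.5 = 9.1200.

μ̂_MAP = 9.1200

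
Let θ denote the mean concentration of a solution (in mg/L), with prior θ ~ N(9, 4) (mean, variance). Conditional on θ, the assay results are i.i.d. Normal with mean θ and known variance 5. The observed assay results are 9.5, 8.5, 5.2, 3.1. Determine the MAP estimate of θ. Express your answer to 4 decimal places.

n = 4; x̄ = (9.5 + 8.5 + 5.2 + 3.1)/4 = 26.3/4 = 6.575.
For a Normal prior and Normal likelihood with known variance, the posterior is Normal; its mode equals its mean, the precision-weighted average.
Prior precision 1/σ₀² = 1/4 = 0.25; data precision n/σ² = 4/5 = 0.8.
θ̂ = (0.25·9 + 0.8·6.575) / (0.25 + 0.8) = 7.51/1.05 = 751/105 ≈ 7.1524.

θ̂_MAP = 7.1524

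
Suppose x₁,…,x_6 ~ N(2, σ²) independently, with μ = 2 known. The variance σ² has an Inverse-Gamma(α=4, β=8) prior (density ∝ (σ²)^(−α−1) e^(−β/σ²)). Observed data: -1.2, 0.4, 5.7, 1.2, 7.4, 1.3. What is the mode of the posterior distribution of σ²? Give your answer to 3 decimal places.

σ̂²_MAP = 4.549

Sum of squared deviations about the known mean: SS = (-1.2−2)² + (0.4−2)² + (5.7−2)² + (1.2−2)² + (7.4−2)² + (1.3−2)² = 56.78.
The Normal likelihood contributes (σ²)^(−n/2) exp(−SS/(2σ²)), so the posterior is Inverse-Gamma(α + n/2, β + SS/2) = Inverse-Gamma(7, 36.39).
The mode of Inverse-Gamma(a, b) is b/(a+1) = 36.39/8 ≈ 4.549.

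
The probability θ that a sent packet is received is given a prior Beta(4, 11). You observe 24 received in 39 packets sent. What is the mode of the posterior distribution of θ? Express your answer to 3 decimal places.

θ̂_MAP = 0.519

Prior: Beta(4, 11).
Data: 24 successes in 39 trials. The binomial likelihood contributes θ^24(1−θ)^15, so the posterior is Beta(4+24, 11+15) = Beta(28, 26).
For Beta(a, b) with a, b > 1 the mode is (a−1)/(a+b−2) = 27/52 ≈ 0.519.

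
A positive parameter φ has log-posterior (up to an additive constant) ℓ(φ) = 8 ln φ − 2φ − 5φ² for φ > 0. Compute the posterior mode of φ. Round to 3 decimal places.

φ̂_MAP = 0.800

ℓ'(φ) = 8/φ − 2 − 10φ. Setting this to zero and multiplying by φ: 10φ² + 2φ − 8 = 0.
φ = (−2 + √(2² + 4·10·8)) / (2·10) = (−2 + √324) / 20 = (−2 + 18)/20 = 4/5.
ℓ''(φ) = −8/φ² − 10 < 0, confirming a maximum.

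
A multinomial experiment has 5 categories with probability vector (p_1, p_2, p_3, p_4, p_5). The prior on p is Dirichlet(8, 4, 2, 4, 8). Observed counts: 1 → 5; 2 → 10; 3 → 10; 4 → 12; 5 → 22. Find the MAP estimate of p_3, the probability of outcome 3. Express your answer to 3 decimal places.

The posterior is Dirichlet(αᵢ + nᵢ) = Dirichlet(13, 14, 12, 16, 30).
For a Dirichlet(a₁,…,a_K) with all aᵢ > 1, the mode has j-th component (aⱼ − 1)/(Σaᵢ − K).
Here Σaᵢ = 85 and K = 5, so p_3 = (12 − 1)/(85 − 5) = 11/80 ≈ 0.138.

MAP estimate: 0.138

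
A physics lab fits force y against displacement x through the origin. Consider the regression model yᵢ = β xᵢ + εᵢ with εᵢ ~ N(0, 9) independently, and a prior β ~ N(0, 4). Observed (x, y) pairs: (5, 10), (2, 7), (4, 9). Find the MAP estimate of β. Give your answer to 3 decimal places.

β̂_MAP = 2.116

log p(β | y) = −Σ(yᵢ − βxᵢ)²/(2·9) − β²/(2·4) + const.
Setting the derivative to zero: Σxᵢ(yᵢ − βxᵢ)/9 − β/4 = 0, so β = Σxᵢyᵢ / (Σxᵢ² + σ²/τ²).
Σxᵢyᵢ = 5·10 + 2·7 + 4·9 = 100; Σxᵢ² = 45; σ²/τ² = 2.25.
β̂_MAP = 100 / (45 + 2.25) = 100/47.25 ≈ 2.116.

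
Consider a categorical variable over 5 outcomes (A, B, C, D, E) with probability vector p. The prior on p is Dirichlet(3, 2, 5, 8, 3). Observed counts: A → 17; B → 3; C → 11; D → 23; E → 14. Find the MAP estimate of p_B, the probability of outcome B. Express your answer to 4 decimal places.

MAP estimate of p_B = 0.0476

The posterior is Dirichlet(αᵢ + nᵢ) = Dirichlet(20, 5, 16, 31, 17).
For a Dirichlet(a₁,…,a_K) with all aᵢ > 1, the mode has j-th component (aⱼ − 1)/(Σaᵢ − K).
Here Σaᵢ = 89 and K = 5, so p_B = (5 − 1)/(89 − 5) = 4/84 ≈ 0.0476.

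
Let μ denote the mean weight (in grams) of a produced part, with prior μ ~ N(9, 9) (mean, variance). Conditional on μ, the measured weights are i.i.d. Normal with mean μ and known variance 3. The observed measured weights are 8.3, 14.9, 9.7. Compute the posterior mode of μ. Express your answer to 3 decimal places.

n = 3; x̄ = (8.3 + 14.9 + 9.7)/3 = 32.9/3 = 329/30 ≈ 10.9667.
For a Normal prior and Normal likelihood with known variance, the posterior is Normal; its mode equals its mean, the precision-weighted average.
Prior precision 1/σ₀² = 1/9; data precision n/σ² = 3/3 = 1.
μ̂ = ((1/9)·9 + 1·(329/30)) / (1/9 + 1) = (359/30)/(10/9) = 10.770.

μ̂_MAP = 10.770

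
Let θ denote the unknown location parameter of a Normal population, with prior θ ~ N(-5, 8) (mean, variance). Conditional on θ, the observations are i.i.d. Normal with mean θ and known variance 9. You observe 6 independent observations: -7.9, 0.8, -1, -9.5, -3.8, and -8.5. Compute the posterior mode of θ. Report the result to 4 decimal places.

n = 6; x̄ = ((-7.9) + 0.8 + (-1) + (-9.5) + (-3.8) + (-8.5))/6 = -29.9/6 = -299/60 ≈ -4.9833.
For a Normal prior and Normal likelihood with known variance, the posterior is Normal; its mode equals its mean, the precision-weighted average.
Prior precision 1/σ₀² = 1/8 = 0.125; data precision n/σ² = 6/9 = 2/3.
θ̂ = (0.125·(-5) + (2/3)·(-299/60)) / (0.125 + 2/3) = (-1421/360)/(19/24) = -1421/285 ≈ -4.9860.

θ̂_MAP = -4.9860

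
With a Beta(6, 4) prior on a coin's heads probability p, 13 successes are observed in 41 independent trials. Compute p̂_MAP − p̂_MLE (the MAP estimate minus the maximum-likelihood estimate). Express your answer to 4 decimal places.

MAP − MLE = 0.0503

Posterior is Beta(19, 32); MAP = (19−1)/(51−2) = 18/49 ≈ 0.36735.
MLE ignores the prior: p̂_MLE = k/n = 13/41 ≈ 0.31707.
Difference = 18/49 − 13/41 = 101/2009 ≈ 0.0503.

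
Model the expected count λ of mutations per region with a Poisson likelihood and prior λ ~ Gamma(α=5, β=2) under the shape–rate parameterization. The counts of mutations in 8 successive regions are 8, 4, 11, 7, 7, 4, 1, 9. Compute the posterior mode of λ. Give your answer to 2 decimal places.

Σxᵢ = 8+4+11+7+7+4+1+9 = 51, with n = 8.
Posterior ∝ λ^4e^(−2λ) · λ^51e^(−8λ) = λ^55e^(−10λ), i.e. Gamma(shape=56, rate=10).
The mode of a Gamma(a, b) with a ≥ 1 (shape–rate) is (a−1)/b = 55/10 ≈ 5.50.

λ̂_MAP = 5.50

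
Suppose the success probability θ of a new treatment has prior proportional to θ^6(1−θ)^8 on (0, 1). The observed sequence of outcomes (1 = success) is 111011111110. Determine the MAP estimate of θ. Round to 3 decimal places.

The prior density ∝ θ^6(1−θ)^8 is the kernel of Beta(7, 9).
Data: 10 successes in 12 trials (from the sequence). The binomial likelihood contributes θ^10(1−θ)^2, so the posterior is Beta(7+10, 9+2) = Beta(17, 11).
For Beta(a, b) with a, b > 1 the mode is (a−1)/(a+b−2) = 16/26 ≈ 0.615.

θ̂_MAP = 0.615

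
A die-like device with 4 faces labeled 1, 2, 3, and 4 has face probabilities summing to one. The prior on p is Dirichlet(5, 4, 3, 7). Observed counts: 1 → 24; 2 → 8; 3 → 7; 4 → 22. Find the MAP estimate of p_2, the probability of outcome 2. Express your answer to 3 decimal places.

MAP estimate: 0.145

The posterior is Dirichlet(αᵢ + nᵢ) = Dirichlet(29, 12, 10, 29).
For a Dirichlet(a₁,…,a_K) with all aᵢ > 1, the mode has j-th component (aⱼ − 1)/(Σaᵢ − K).
Here Σaᵢ = 80 and K = 4, so p_2 = (12 − 1)/(80 − 4) = 11/76 ≈ 0.145.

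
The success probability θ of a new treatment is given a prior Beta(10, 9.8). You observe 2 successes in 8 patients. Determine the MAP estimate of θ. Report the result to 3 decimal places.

Prior: Beta(10, 9.8).
Data: 2 successes in 8 trials. The binomial likelihood contributes θ^2(1−θ)^6, so the posterior is Beta(10+2, 9.8+6) = Beta(12, 15.8).
For Beta(a, b) with a, b > 1 the mode is (a−1)/(a+b−2) = 11/25.8 ≈ 0.426.

θ̂_MAP = 0.426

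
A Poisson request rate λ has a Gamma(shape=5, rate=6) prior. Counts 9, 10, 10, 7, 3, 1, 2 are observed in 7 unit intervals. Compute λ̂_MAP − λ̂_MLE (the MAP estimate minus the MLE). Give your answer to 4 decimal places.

MAP − MLE = -2.4615

Σxᵢ = 42. Posterior is Gamma(47, 13); MAP = (47−1)/13 = 46/13 ≈ 3.53846.
MLE = x̄ = 42/7 ≈ 6.00000.
Difference = 46/13 − 42/7 = -32/13 ≈ -2.4615.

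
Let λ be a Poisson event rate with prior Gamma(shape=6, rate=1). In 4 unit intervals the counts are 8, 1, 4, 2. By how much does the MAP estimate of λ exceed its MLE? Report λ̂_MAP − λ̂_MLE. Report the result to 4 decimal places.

MAP − MLE = 0.2500

Σxᵢ = 15. Posterior is Gamma(21, 5); MAP = (21−1)/5 = 20/5 ≈ 4.00000.
MLE = x̄ = 15/4 ≈ 3.75000.
Difference = 20/5 − 15/4 = 1/4 ≈ 0.2500.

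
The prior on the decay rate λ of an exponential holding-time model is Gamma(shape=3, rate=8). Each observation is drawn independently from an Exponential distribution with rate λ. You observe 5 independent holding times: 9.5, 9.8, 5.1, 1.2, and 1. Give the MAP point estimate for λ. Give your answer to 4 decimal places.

λ̂_MAP = 0.2023

The Exponential(rate=λ) likelihood is ∝ λ^n e^(−λΣtᵢ). Here n = 5 and Σtᵢ = 9.5 + 9.8 + 5.1 + 1.2 + 1 = 26.6.
Posterior ∝ λ^2e^(−8λ) · λ^5e^(−26.6λ) = λ^7e^(−34.6λ), i.e. Gamma(8, 34.6).
Mode = (a−1)/b = 7/34.6 ≈ 0.2023.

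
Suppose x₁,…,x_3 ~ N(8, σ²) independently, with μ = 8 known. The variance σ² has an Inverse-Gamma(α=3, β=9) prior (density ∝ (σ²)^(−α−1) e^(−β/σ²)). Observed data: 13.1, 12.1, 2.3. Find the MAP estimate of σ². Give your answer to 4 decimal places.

Sum of squared deviations about the known mean: SS = (13.1−8)² + (12.1−8)² + (2.3−8)² = 75.31.
The Normal likelihood contributes (σ²)^(−n/2) exp(−SS/(2σ²)), so the posterior is Inverse-Gamma(α + n/2, β + SS/2) = Inverse-Gamma(4.5, 46.655).
The mode of Inverse-Gamma(a, b) is b/(a+1) = 46.655/5.5 ≈ 8.4827.

σ̂²_MAP = 8.4827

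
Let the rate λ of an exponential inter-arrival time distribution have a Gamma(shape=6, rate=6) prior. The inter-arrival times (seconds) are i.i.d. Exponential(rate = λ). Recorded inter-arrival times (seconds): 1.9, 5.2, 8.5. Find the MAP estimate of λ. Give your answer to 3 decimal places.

The Exponential(rate=λ) likelihood is ∝ λ^n e^(−λΣtᵢ). Here n = 3 and Σtᵢ = 1.9 + 5.2 + 8.5 = 15.6.
Posterior ∝ λ^5e^(−6λ) · λ^3e^(−15.6λ) = λ^8e^(−21.6λ), i.e. Gamma(9, 21.6).
Mode = (a−1)/b = 8/21.6 ≈ 0.370.

λ̂_MAP = 0.370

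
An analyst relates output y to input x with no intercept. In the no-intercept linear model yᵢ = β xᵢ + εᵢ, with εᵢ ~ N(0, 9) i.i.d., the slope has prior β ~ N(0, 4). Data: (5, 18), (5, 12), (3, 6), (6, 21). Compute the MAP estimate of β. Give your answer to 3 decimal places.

β̂_MAP = 3.023

log p(β | y) = −Σ(yᵢ − βxᵢ)²/(2·9) − β²/(2·4) + const.
Setting the derivative to zero: Σxᵢ(yᵢ − βxᵢ)/9 − β/4 = 0, so β = Σxᵢyᵢ / (Σxᵢ² + σ²/τ²).
Σxᵢyᵢ = 5·18 + 5·12 + 3·6 + 6·21 = 294; Σxᵢ² = 95; σ²/τ² = 2.25.
β̂_MAP = 294 / (95 + 2.25) = 294/97.25 ≈ 3.023.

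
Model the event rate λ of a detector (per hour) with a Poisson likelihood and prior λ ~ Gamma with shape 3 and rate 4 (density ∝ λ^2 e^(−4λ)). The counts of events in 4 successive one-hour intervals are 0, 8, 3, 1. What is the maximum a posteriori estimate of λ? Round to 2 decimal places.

Σxᵢ = 0+8+3+1 = 12, with n = 4.
Posterior ∝ λ^2e^(−4λ) · λ^12e^(−4λ) = λ^14e^(−8λ), i.e. Gamma(shape=15, rate=8).
The mode of a Gamma(a, b) with a ≥ 1 (shape–rate) is (a−1)/b = 14/8 ≈ 1.75.

λ̂_MAP = 1.75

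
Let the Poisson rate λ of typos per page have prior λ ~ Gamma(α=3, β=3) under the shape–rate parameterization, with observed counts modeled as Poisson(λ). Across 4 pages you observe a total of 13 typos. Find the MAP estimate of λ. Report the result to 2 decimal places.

Σxᵢ = 13, n = 4.
Posterior ∝ λ^2e^(−3λ) · λ^13e^(−4λ) = λ^15e^(−7λ), i.e. Gamma(shape=16, rate=7).
The mode of a Gamma(a, b) with a ≥ 1 (shape–rate) is (a−1)/b = 15/7 ≈ 2.14.

λ̂_MAP = 2.14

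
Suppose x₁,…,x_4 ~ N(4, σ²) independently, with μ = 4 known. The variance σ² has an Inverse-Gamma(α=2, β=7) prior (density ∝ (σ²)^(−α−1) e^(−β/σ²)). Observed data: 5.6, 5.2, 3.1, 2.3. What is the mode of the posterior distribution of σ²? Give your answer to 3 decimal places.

σ̂²_MAP = 2.170

Sum of squared deviations about the known mean: SS = (5.6−4)² + (5.2−4)² + (3.1−4)² + (2.3−4)² = 7.7.
The Normal likelihood contributes (σ²)^(−n/2) exp(−SS/(2σ²)), so the posterior is Inverse-Gamma(α + n/2, β + SS/2) = Inverse-Gamma(4, 10.85).
The mode of Inverse-Gamma(a, b) is b/(a+1) = 10.85/5 ≈ 2.170.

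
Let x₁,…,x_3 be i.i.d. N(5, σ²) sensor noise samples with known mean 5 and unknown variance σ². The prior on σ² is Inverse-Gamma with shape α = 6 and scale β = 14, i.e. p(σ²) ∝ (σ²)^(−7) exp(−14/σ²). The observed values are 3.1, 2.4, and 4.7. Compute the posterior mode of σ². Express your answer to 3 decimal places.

Sum of squared deviations about the known mean: SS = (3.1−5)² + (2.4−5)² + (4.7−5)² = 10.46.
The Normal likelihood contributes (σ²)^(−n/2) exp(−SS/(2σ²)), so the posterior is Inverse-Gamma(α + n/2, β + SS/2) = Inverse-Gamma(7.5, 19.23).
The mode of Inverse-Gamma(a, b) is b/(a+1) = 19.23/8.5 ≈ 2.262.

σ̂²_MAP = 2.262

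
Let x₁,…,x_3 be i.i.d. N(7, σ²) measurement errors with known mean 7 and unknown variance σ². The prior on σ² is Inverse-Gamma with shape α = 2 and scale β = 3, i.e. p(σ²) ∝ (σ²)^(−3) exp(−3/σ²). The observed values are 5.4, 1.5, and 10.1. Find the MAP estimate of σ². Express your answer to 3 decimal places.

σ̂²_MAP = 5.380

Sum of squared deviations about the known mean: SS = (5.4−7)² + (1.5−7)² + (10.1−7)² = 42.42.
The Normal likelihood contributes (σ²)^(−n/2) exp(−SS/(2σ²)), so the posterior is Inverse-Gamma(α + n/2, β + SS/2) = Inverse-Gamma(3.5, 24.21).
The mode of Inverse-Gamma(a, b) is b/(a+1) = 24.21/4.5 ≈ 5.380.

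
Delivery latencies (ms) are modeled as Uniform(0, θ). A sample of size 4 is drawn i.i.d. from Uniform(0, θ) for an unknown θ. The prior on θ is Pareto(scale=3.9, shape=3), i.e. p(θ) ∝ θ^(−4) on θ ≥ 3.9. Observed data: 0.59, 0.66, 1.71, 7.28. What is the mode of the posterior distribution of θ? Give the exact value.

θ̂_MAP = 7.28

The Uniform(0, θ) likelihood is θ^(−n) for θ ≥ max(xᵢ), zero otherwise. Here max(xᵢ) = 7.28.
Posterior ∝ θ^(−4) · θ^(−4) = θ^(−8) on θ ≥ max(3.9, 7.28) = 7.28.
This density is strictly decreasing in θ, so the posterior mode lies at the lower boundary of the support.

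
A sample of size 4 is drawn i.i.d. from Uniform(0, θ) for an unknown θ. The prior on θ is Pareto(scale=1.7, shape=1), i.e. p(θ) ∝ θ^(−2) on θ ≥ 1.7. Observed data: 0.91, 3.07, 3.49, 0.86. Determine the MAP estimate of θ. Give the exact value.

θ̂_MAP = 3.49

The Uniform(0, θ) likelihood is θ^(−n) for θ ≥ max(xᵢ), zero otherwise. Here max(xᵢ) = 3.49.
Posterior ∝ θ^(−2) · θ^(−4) = θ^(−6) on θ ≥ max(1.7, 3.49) = 3.49.
This density is strictly decreasing in θ, so the posterior mode lies at the lower boundary of the support.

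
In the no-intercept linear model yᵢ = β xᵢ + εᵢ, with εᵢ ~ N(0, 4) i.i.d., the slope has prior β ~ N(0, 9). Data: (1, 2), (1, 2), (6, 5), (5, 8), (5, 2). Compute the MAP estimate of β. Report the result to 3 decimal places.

β̂_MAP = 0.950

log p(β | y) = −Σ(yᵢ − βxᵢ)²/(2·4) − β²/(2·9) + const.
Setting the derivative to zero: Σxᵢ(yᵢ − βxᵢ)/4 − β/9 = 0, so β = Σxᵢyᵢ / (Σxᵢ² + σ²/τ²).
Σxᵢyᵢ = 1·2 + 1·2 + 6·5 + 5·8 + 5·2 = 84; Σxᵢ² = 88; σ²/τ² = 4/9.
β̂_MAP = 84 / (88 + 4/9) = 84/(796/9) = 189/199 ≈ 0.950.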